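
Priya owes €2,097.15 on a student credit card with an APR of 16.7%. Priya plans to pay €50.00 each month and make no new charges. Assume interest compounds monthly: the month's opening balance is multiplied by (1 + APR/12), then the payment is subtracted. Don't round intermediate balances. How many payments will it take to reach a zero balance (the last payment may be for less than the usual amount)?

Monthly rate r = 16.7%/12 = 1.39167% = 0.0139167.
Recurrence: B ← B·(1+r) − €50.00.
Month 1: interest €29.19; balance after payment €2,076.34.
Month 2: interest €28.90; balance after payment €2,055.23.
Closed form: n = −ln(1 − rB₀/P)/ln(1+r) = −ln(0.41629)/ln(1.01392) ≈ 63.410, so the balance reaches zero during payment 64.

64 payments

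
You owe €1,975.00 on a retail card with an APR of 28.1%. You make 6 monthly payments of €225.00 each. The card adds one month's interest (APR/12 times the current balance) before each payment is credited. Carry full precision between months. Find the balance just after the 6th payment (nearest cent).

€837.71

Monthly rate r = 28.1%/12 = 2.34167% = 0.0234167.
Each month: B ← B·(1+r) − €225.00.
Month 1: interest €46.25; balance after payment €1,796.25.
Month 2: interest €42.06; balance after payment €1,613.31.
Month 3: interest €37.78; balance after payment €1,426.09.
Month 4: interest €33.39; balance after payment €1,234.48.
Month 5: interest €28.91; balance after payment €1,038.39.
Month 6: interest €24.32; balance after payment €837.71.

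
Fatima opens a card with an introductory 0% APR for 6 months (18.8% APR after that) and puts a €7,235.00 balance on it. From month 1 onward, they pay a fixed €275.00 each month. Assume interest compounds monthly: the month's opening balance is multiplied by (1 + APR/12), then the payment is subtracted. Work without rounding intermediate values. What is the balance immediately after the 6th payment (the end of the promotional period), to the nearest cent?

Promo months 1–6 at r₀ = 0%/12 = 0; months 7+ at r₁ = 18.8%/12 = 0.0156667.
After month 6 (no interest yet): B = €7,235.00 − 6·€275.00 = €5,585.00.

€5,585.00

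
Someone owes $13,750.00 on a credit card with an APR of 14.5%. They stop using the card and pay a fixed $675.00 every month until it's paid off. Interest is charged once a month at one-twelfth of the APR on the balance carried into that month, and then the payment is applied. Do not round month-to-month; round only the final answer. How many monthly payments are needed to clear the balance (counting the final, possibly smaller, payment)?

24 payments

Monthly rate r = 14.5%/12 = 1.20833% = 0.0120833.
Recurrence: B ← B·(1+r) − $675.00.
Month 1: interest $166.15; balance after payment $13,241.15.
Month 2: interest $160.00; balance after payment $12,726.14.
Closed form: n = −ln(1 − rB₀/P)/ln(1+r) = −ln(0.75386)/ln(1.01208) ≈ 23.525, so the balance reaches zero during payment 24.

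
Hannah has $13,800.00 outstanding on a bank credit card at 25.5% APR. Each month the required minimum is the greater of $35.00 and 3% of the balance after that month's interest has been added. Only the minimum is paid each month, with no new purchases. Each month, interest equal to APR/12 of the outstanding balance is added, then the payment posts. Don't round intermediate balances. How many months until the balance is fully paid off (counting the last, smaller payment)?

Monthly rate r = 25.5%/12 = 2.125% = 0.02125.
While 3% of the post-interest balance exceeds $35.00, each month B ← (B·(1+r))·(1 − 0.03), i.e. B shrinks by the factor (1+r)·0.97 = 0.99061.
This holds for months 1–265. Entering month 266 the balance is $1,133.41; 3% of the post-interest balance is now below $35.00, so the flat $35.00 minimum applies from here.
From month 266 a fixed $35.00 at rate r clears $1,133.41 in 56 more payments. Total: 265 + 56 = 321 months.

321 months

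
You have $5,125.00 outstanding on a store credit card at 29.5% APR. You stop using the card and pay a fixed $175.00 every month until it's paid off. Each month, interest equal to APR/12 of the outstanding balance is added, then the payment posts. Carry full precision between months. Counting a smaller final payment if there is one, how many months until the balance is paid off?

Monthly rate r = 29.5%/12 = 2.45833% = 0.0245833.
Recurrence: B ← B·(1+r) − $175.00.
Month 1: interest $125.99; balance after payment $5,075.99.
Month 2: interest $124.78; balance after payment $5,025.77.
Closed form: n = −ln(1 − rB₀/P)/ln(1+r) = −ln(0.28006)/ln(1.02458) ≈ 52.407, so the balance reaches zero during payment 53.

53 months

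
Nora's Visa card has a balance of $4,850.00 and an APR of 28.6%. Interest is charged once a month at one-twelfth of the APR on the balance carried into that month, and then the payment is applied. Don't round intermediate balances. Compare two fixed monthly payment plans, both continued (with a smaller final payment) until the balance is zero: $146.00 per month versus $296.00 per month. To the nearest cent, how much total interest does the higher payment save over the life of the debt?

Monthly rate r = 28.6%/12 = 2.38333% = 0.0238333.
At $146.00/mo: n = ⌈−ln(1 − rB₀/P)/ln(1+r)⌉ = 67 payments (last $89.31); total interest = total paid − $4,850.00 = $4,875.31.
At $296.00/mo: 22 payments (last $6.46); total interest $1,372.46.
Interest saved = $4,875.31 − $1,372.46 = $3,502.85.

$3,502.85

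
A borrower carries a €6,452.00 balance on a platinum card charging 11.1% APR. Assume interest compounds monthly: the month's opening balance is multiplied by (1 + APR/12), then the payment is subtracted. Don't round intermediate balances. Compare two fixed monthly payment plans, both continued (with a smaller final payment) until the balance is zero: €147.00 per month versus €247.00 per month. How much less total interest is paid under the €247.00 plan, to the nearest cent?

Monthly rate r = 11.1%/12 = 0.925% = 0.00925.
At €147.00/mo: n = ⌈−ln(1 − rB₀/P)/ln(1+r)⌉ = 57 payments (last €83.91); total interest = total paid − €6,452.00 = €1,863.91.
At €247.00/mo: 31 payments (last €9.45); total interest €967.45.
Interest saved = €1,863.91 − €967.45 = €896.46.

€896.46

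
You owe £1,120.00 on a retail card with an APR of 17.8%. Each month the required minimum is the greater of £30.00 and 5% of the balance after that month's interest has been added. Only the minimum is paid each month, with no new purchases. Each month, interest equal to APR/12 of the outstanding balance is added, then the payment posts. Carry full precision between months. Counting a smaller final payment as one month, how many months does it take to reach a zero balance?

Monthly rate r = 17.8%/12 = 1.48333% = 0.0148333.
While 5% of the post-interest balance exceeds £30.00, each month B ← (B·(1+r))·(1 − 0.05), i.e. B shrinks by the factor (1+r)·0.95 = 0.96409.
This holds for months 1–18. Entering month 19 the balance is £579.89; 5% of the post-interest balance is now below £30.00, so the flat £30.00 minimum applies from here.
From month 19 a fixed £30.00 at rate r clears £579.89 in 23 more payments. Total: 18 + 23 = 41 months.

41 months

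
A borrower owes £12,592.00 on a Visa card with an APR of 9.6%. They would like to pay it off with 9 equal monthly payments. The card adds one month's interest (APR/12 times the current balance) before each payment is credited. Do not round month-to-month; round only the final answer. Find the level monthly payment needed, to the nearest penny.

£1,455.67

Monthly rate r = 9.6%/12 = 0.8% = 0.008.
Level-payment amortization: P = B₀·r / (1 − (1+r)^(−n)) = 12592.00·0.008 / (1 − 1.008^(−9)).
Denominator 1 − (1+r)^(−9) = 0.0692024939.
P = 100.736 / 0.0692024939 ≈ 1455.67.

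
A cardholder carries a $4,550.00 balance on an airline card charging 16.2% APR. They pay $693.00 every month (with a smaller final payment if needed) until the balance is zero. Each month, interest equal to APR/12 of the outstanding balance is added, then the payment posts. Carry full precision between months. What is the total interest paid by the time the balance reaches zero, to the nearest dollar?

Monthly rate r = 16.2%/12 = 1.35% = 0.0135.
Payoff takes n = ⌈−ln(1 − rB₀/P)/ln(1+r)⌉ = ⌈6.921⌉ = 7 payments; the last is $638.84.
Total paid = 6·$693.00 + $638.84 = $4,796.84.
Total interest = total paid − principal = $4,796.84 − $4,550.00 = $246.84.

$247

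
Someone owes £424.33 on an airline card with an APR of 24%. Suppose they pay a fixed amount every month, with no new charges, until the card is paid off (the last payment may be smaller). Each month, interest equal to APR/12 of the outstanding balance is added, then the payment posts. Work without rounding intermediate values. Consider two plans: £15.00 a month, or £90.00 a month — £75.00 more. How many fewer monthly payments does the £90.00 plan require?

Monthly rate r = 24%/12 = 2% = 0.02.
At £15.00/mo: n = ⌈−ln(1 − rB₀/P)/ln(1+r)⌉ = 43 payments (last £1.89); total interest = total paid − £424.33 = £207.56.
At £90.00/mo: 6 payments (last £0.13); total interest £25.80.
Payments saved = 43 − 6 = 37.

37 fewer payments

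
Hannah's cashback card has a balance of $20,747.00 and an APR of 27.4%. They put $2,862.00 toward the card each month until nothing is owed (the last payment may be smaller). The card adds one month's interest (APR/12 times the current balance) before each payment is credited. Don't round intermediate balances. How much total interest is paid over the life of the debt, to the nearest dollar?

Monthly rate r = 27.4%/12 = 2.28333% = 0.0228333.
Payoff takes n = ⌈−ln(1 − rB₀/P)/ln(1+r)⌉ = ⌈8.015⌉ = 9 payments; the last is $43.09.
Total paid = 8·$2,862.00 + $43.09 = $22,939.09.
Total interest = total paid − principal = $22,939.09 − $20,747.00 = $2,192.09.

$2,192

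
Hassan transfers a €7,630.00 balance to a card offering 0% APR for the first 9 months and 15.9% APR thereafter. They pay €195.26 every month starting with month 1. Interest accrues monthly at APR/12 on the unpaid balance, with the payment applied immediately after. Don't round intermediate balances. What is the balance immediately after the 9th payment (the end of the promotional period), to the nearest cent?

€5,872.66

Promo months 1–9 at r₀ = 0%/12 = 0; months 10+ at r₁ = 15.9%/12 = 0.01325.
After month 9 (no interest yet): B = €7,630.00 − 9·€195.26 = €5,872.66.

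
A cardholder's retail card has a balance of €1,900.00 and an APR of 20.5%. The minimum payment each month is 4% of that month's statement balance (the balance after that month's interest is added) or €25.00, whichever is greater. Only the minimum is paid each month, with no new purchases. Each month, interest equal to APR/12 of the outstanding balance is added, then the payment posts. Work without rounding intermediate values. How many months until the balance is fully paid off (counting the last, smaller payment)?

80 months

Monthly rate r = 20.5%/12 = 1.70833% = 0.0170833.
While 4% of the post-interest balance exceeds €25.00, each month B ← (B·(1+r))·(1 − 0.04), i.e. B shrinks by the factor (1+r)·0.96 = 0.9764.
This holds for months 1–48. Entering month 49 the balance is €603.79; 4% of the post-interest balance is now below €25.00, so the flat €25.00 minimum applies from here.
From month 49 a fixed €25.00 at rate r clears €603.79 in 32 more payments. Total: 48 + 32 = 80 months.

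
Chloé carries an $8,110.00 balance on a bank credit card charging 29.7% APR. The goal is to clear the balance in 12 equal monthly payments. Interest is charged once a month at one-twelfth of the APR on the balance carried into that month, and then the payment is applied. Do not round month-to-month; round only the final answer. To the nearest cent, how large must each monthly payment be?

Monthly rate r = 29.7%/12 = 2.475% = 0.02475.
Level-payment amortization: P = B₀·r / (1 − (1+r)^(−n)) = 8110.00·0.02475 / (1 − 1.02475^(−12)).
Denominator 1 − (1+r)^(−12) = 0.2542644.
P = 200.722 / 0.2542644 ≈ 789.42.

$789.42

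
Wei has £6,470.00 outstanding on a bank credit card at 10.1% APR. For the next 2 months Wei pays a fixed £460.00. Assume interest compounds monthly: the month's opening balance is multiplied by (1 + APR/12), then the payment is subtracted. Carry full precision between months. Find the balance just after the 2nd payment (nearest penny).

Monthly rate r = 10.1%/12 = 0.841667% = 0.00841667.
Each month: B ← B·(1+r) − £460.00.
Month 1: interest £54.46; balance after payment £6,064.46.
Month 2: interest £51.04; balance after payment £5,655.50.

£5,655.50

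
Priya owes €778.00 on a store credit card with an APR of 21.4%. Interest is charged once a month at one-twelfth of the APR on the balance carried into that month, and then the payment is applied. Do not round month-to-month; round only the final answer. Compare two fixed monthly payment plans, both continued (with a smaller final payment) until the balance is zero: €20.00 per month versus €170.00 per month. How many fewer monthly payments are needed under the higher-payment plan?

62 fewer payments

Monthly rate r = 21.4%/12 = 1.78333% = 0.0178333.
At €20.00/mo: n = ⌈−ln(1 − rB₀/P)/ln(1+r)⌉ = 67 payments (last €18.81); total interest = total paid − €778.00 = €560.81.
At €170.00/mo: 5 payments (last €139.03); total interest €41.03.
Payments saved = 67 − 5 = 62.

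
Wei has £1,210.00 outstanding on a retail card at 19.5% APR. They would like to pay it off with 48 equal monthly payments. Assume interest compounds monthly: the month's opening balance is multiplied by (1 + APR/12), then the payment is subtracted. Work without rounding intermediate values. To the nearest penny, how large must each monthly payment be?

£36.50

Monthly rate r = 19.5%/12 = 1.625% = 0.01625.
Level-payment amortization: P = B₀·r / (1 − (1+r)^(−n)) = 1210.00·0.01625 / (1 − 1.01625^(−48)).
Denominator 1 − (1+r)^(−48) = 0.538710906.
P = 19.6625 / 0.538710906 ≈ 36.50.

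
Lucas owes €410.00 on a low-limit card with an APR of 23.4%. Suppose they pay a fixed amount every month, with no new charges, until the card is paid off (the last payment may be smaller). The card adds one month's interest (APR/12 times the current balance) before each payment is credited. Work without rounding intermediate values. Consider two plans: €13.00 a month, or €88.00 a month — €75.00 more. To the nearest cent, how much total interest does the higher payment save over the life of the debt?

€208.49

Monthly rate r = 23.4%/12 = 1.95% = 0.0195.
At €13.00/mo: n = ⌈−ln(1 − rB₀/P)/ln(1+r)⌉ = 50 payments (last €5.56); total interest = total paid − €410.00 = €232.56.
At €88.00/mo: 5 payments (last €82.07); total interest €24.07.
Interest saved = €232.56 − €24.07 = €208.49.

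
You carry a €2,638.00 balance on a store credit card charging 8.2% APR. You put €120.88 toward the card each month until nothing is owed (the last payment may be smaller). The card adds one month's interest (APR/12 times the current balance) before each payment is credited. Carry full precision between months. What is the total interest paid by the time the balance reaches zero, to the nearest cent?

Monthly rate r = 8.2%/12 = 0.683333% = 0.00683333.
Payoff takes n = ⌈−ln(1 − rB₀/P)/ln(1+r)⌉ = ⌈23.713⌉ = 24 payments; the last is €86.33.
Total paid = 23·€120.88 + €86.33 = €2,866.57.
Total interest = total paid − principal = €2,866.57 − €2,638.00 = €228.57.

€228.57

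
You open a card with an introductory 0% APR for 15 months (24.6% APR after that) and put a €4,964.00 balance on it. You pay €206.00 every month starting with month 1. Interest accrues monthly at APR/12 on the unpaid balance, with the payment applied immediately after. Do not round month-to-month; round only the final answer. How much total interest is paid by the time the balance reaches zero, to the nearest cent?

Promo months 1–15 at r₀ = 0%/12 = 0; months 16+ at r₁ = 24.6%/12 = 0.0205.
After month 15 (no interest yet): B = €4,964.00 − 15·€206.00 = €1,874.00.
Then at r₁ with €206.00/mo: n₂ = −ln(1 − r₁·B/P)/ln(1+r₁) ≈ 10.17 → 11 more payments.
Total paid = 25·€206.00 + €35.53 = €5,185.53; interest = €5,185.53 − €4,964.00 = €221.53.

€221.53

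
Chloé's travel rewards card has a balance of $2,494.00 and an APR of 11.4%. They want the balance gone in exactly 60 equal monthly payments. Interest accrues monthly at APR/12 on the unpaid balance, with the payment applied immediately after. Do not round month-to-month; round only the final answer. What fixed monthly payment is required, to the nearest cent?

$54.72

Monthly rate r = 11.4%/12 = 0.95% = 0.0095.
Level-payment amortization: P = B₀·r / (1 − (1+r)^(−n)) = 2494.00·0.0095 / (1 − 1.0095^(−60)).
Denominator 1 − (1+r)^(−60) = 0.432950981.
P = 23.693 / 0.432950981 ≈ 54.72.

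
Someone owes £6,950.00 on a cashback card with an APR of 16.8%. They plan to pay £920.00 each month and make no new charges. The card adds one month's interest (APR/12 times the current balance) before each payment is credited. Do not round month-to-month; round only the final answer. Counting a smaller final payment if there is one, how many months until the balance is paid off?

9 payments

Monthly rate r = 16.8%/12 = 1.4% = 0.014.
Recurrence: B ← B·(1+r) − £920.00.
Month 1: interest £97.30; balance after payment £6,127.30.
Month 2: interest £85.78; balance after payment £5,293.08.
Closed form: n = −ln(1 − rB₀/P)/ln(1+r) = −ln(0.89424)/ln(1.014) ≈ 8.040, so the balance reaches zero during payment 9.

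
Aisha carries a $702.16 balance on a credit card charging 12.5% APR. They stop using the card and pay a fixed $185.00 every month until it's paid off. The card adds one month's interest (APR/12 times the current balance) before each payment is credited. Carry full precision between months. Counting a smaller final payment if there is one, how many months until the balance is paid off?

4 payments

Monthly rate r = 12.5%/12 = 1.04167% = 0.0104167.
Recurrence: B ← B·(1+r) − $185.00.
Month 1: interest $7.31; balance after payment $524.47.
Month 2: interest $5.46; balance after payment $344.94.
Month 3: interest $3.59; balance after payment $163.53.
Month 4: interest $1.70; balance after payment $0.00.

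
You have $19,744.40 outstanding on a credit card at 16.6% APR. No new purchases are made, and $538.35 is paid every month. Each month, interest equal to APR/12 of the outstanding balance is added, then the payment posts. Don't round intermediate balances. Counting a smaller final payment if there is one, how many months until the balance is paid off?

Monthly rate r = 16.6%/12 = 1.38333% = 0.0138333.
Recurrence: B ← B·(1+r) − $538.35.
Month 1: interest $273.13; balance after payment $19,479.18.
Month 2: interest $269.46; balance after payment $19,210.29.
Closed form: n = −ln(1 − rB₀/P)/ln(1+r) = −ln(0.49265)/ln(1.01383) ≈ 51.530, so the balance reaches zero during payment 52.

52 payments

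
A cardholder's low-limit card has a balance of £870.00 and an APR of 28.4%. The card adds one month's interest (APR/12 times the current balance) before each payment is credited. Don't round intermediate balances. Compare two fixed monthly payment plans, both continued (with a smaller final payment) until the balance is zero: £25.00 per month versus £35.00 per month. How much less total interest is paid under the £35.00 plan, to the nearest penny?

Monthly rate r = 28.4%/12 = 2.36667% = 0.0236667.
At £25.00/mo: n = ⌈−ln(1 − rB₀/P)/ln(1+r)⌉ = 75 payments (last £4.39); total interest = total paid − £870.00 = £984.39.
At £35.00/mo: 38 payments (last £32.88); total interest £457.88.
Interest saved = £984.39 − £457.88 = £526.51.

£526.51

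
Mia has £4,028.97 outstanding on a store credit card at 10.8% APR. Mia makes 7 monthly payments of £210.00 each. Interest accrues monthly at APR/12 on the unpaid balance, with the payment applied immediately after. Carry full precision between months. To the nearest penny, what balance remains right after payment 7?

Monthly rate r = 10.8%/12 = 0.9% = 0.009.
Each month: B ← B·(1+r) − £210.00.
Month 1: interest £36.26; balance after payment £3,855.23.
Month 2: interest £34.70; balance after payment £3,679.93.
Month 3: interest £33.12; balance after payment £3,503.05.
Month 4: interest £31.53; balance after payment £3,324.57.
Month 5: interest £29.92; balance after payment £3,144.50.
Month 6: interest £28.30; balance after payment £2,962.80.
Month 7: interest £26.67; balance after payment £2,779.46.

£2,779.46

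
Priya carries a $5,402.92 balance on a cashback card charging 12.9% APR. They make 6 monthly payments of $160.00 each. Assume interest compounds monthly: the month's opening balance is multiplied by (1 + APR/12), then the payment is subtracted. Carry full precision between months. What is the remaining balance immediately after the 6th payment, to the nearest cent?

Monthly rate r = 12.9%/12 = 1.075% = 0.01075.
Each month: B ← B·(1+r) − $160.00.
Month 1: interest $58.08; balance after payment $5,301.00.
Month 2: interest $56.99; balance after payment $5,197.99.
Month 3: interest $55.88; balance after payment $5,093.87.
Month 4: interest $54.76; balance after payment $4,988.62.
Month 5: interest $53.63; balance after payment $4,882.25.
Month 6: interest $52.48; balance after payment $4,774.74.

$4,774.74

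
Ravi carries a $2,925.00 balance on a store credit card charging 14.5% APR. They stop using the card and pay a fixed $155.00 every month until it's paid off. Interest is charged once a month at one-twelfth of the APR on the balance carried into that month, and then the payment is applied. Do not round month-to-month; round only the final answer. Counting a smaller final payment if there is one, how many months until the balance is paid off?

Monthly rate r = 14.5%/12 = 1.20833% = 0.0120833.
Recurrence: B ← B·(1+r) − $155.00.
Month 1: interest $35.34; balance after payment $2,805.34.
Month 2: interest $33.90; balance after payment $2,684.24.
Closed form: n = −ln(1 − rB₀/P)/ln(1+r) = −ln(0.77198)/ln(1.01208) ≈ 21.547, so the balance reaches zero during payment 22.

22 months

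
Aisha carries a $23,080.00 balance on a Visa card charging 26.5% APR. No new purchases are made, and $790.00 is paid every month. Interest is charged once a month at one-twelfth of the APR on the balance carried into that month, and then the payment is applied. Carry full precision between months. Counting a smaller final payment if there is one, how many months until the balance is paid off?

Monthly rate r = 26.5%/12 = 2.20833% = 0.0220833.
Recurrence: B ← B·(1+r) − $790.00.
Month 1: interest $509.68; balance after payment $22,799.68.
Month 2: interest $503.49; balance after payment $22,513.18.
Closed form: n = −ln(1 − rB₀/P)/ln(1+r) = −ln(0.35483)/ln(1.02208) ≈ 47.434, so the balance reaches zero during payment 48.

48 months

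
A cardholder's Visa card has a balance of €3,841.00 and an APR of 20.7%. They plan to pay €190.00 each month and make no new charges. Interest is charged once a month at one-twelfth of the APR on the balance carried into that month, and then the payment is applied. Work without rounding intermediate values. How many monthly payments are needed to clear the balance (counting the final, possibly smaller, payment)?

26 payments

Monthly rate r = 20.7%/12 = 1.725% = 0.01725.
Recurrence: B ← B·(1+r) − €190.00.
Month 1: interest €66.26; balance after payment €3,717.26.
Month 2: interest €64.12; balance after payment €3,591.38.
Closed form: n = −ln(1 − rB₀/P)/ln(1+r) = −ln(0.65128)/ln(1.01725) ≈ 25.073, so the balance reaches zero during payment 26.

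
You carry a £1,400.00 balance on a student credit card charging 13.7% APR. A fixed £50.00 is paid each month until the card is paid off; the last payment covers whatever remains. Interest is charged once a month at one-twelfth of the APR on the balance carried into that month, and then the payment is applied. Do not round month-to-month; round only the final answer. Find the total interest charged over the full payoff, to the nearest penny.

£296.52

Monthly rate r = 13.7%/12 = 1.14167% = 0.0114167.
Payoff takes n = ⌈−ln(1 − rB₀/P)/ln(1+r)⌉ = ⌈33.930⌉ = 34 payments; the last is £46.52.
Total paid = 33·£50.00 + £46.52 = £1,696.52.
Total interest = total paid − principal = £1,696.52 − £1,400.00 = £296.52.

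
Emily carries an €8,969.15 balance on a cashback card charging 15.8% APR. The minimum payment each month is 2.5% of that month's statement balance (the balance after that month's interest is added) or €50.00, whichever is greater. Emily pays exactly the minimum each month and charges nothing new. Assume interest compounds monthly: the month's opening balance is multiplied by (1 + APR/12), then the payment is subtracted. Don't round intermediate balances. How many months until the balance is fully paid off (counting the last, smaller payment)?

Monthly rate r = 15.8%/12 = 1.31667% = 0.0131667.
While 2.5% of the post-interest balance exceeds €50.00, each month B ← (B·(1+r))·(1 − 0.025), i.e. B shrinks by the factor (1+r)·0.975 = 0.98784.
This holds for months 1–124. Entering month 125 the balance is €1,966.77; 2.5% of the post-interest balance is now below €50.00, so the flat €50.00 minimum applies from here.
From month 125 a fixed €50.00 at rate r clears €1,966.77 in 56 more payments. Total: 124 + 56 = 180 months.

180 months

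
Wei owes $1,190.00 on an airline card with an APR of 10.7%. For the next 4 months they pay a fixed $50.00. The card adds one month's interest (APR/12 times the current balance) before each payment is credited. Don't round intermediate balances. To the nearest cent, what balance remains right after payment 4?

$1,030.32

Monthly rate r = 10.7%/12 = 0.891667% = 0.00891667.
Each month: B ← B·(1+r) − $50.00.
Month 1: interest $10.61; balance after payment $1,150.61.
Month 2: interest $10.26; balance after payment $1,110.87.
Month 3: interest $9.91; balance after payment $1,070.78.
Month 4: interest $9.55; balance after payment $1,030.32.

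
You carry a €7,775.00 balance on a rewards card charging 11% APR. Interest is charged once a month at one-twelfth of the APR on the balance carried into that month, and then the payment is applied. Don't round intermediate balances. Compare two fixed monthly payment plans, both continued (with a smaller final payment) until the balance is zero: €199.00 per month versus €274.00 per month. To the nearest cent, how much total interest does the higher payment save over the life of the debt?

€623.84

Monthly rate r = 11%/12 = 0.916667% = 0.00916667.
At €199.00/mo: n = ⌈−ln(1 − rB₀/P)/ln(1+r)⌉ = 49 payments (last €117.92); total interest = total paid − €7,775.00 = €1,894.92.
At €274.00/mo: 34 payments (last €4.08); total interest €1,271.08.
Interest saved = €1,894.92 − €1,271.08 = €623.84.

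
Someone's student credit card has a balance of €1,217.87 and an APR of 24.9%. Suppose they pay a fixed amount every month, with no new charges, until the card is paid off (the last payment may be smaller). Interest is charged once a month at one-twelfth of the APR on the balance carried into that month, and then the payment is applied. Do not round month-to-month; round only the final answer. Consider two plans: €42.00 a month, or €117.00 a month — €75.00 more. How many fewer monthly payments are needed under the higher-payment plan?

Monthly rate r = 24.9%/12 = 2.075% = 0.02075.
At €42.00/mo: n = ⌈−ln(1 − rB₀/P)/ln(1+r)⌉ = 45 payments (last €34.54); total interest = total paid − €1,217.87 = €664.67.
At €117.00/mo: 12 payments (last €99.39); total interest €168.52.
Payments saved = 45 − 12 = 33.

33 fewer payments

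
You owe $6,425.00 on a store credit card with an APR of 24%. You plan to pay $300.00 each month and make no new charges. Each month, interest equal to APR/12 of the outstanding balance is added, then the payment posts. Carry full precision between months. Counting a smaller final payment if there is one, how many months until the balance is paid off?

29 months

Monthly rate r = 24%/12 = 2% = 0.02.
Recurrence: B ← B·(1+r) − $300.00.
Month 1: interest $128.50; balance after payment $6,253.50.
Month 2: interest $125.07; balance after payment $6,078.57.
Closed form: n = −ln(1 − rB₀/P)/ln(1+r) = −ln(0.57167)/ln(1.02) ≈ 28.239, so the balance reaches zero during payment 29.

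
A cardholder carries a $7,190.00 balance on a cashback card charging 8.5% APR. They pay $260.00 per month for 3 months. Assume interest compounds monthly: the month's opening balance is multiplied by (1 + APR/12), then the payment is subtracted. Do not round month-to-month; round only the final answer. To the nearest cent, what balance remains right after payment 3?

Monthly rate r = 8.5%/12 = 0.708333% = 0.00708333.
Each month: B ← B·(1+r) − $260.00.
Month 1: interest $50.93; balance after payment $6,980.93.
Month 2: interest $49.45; balance after payment $6,770.38.
Month 3: interest $47.96; balance after payment $6,558.33.

$6,558.33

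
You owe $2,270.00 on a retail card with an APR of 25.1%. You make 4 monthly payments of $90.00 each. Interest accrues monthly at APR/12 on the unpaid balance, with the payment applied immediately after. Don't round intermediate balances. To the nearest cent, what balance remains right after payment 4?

Monthly rate r = 25.1%/12 = 2.09167% = 0.0209167.
Each month: B ← B·(1+r) − $90.00.
Month 1: interest $47.48; balance after payment $2,227.48.
Month 2: interest $46.59; balance after payment $2,184.07.
Month 3: interest $45.68; balance after payment $2,139.76.
Month 4: interest $44.76; balance after payment $2,094.51.

$2,094.51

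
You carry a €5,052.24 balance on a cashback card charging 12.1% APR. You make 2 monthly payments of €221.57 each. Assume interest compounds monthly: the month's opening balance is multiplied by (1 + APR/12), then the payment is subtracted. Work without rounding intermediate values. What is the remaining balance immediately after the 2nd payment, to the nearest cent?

€4,709.27

Monthly rate r = 12.1%/12 = 1.00833% = 0.0100833.
Each month: B ← B·(1+r) − €221.57.
Month 1: interest €50.94; balance after payment €4,881.61.
Month 2: interest €49.22; balance after payment €4,709.27.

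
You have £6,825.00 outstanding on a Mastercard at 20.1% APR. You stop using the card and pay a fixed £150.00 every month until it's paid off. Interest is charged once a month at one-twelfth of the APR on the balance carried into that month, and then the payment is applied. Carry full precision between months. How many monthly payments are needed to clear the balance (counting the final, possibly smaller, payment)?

87 months

Monthly rate r = 20.1%/12 = 1.675% = 0.01675.
Recurrence: B ← B·(1+r) − £150.00.
Month 1: interest £114.32; balance after payment £6,789.32.
Month 2: interest £113.72; balance after payment £6,753.04.
Closed form: n = −ln(1 − rB₀/P)/ln(1+r) = −ln(0.23787)/ln(1.01675) ≈ 86.448, so the balance reaches zero during payment 87.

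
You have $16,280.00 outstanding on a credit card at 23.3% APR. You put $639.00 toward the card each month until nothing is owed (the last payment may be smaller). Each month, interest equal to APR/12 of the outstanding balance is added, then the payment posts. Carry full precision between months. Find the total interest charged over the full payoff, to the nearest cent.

Monthly rate r = 23.3%/12 = 1.94167% = 0.0194167.
Payoff takes n = ⌈−ln(1 − rB₀/P)/ln(1+r)⌉ = ⌈35.494⌉ = 36 payments; the last is $317.28.
Total paid = 35·$639.00 + $317.28 = $22,682.28.
Total interest = total paid − principal = $22,682.28 − $16,280.00 = $6,402.28.

$6,402.28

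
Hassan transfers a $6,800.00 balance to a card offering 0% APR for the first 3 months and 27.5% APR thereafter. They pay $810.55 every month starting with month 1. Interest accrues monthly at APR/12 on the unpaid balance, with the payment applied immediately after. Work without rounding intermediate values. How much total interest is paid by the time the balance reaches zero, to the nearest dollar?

Promo months 1–3 at r₀ = 0%/12 = 0; months 4+ at r₁ = 27.5%/12 = 0.0229167.
After month 3 (no interest yet): B = $6,800.00 − 3·$810.55 = $4,368.35.
Then at r₁ with $810.55/mo: n₂ = −ln(1 − r₁·B/P)/ln(1+r₁) ≈ 5.82 → 6 more payments.
Total paid = 8·$810.55 + $664.44 = $7,148.84; interest = $7,148.84 − $6,800.00 = $348.84.

$349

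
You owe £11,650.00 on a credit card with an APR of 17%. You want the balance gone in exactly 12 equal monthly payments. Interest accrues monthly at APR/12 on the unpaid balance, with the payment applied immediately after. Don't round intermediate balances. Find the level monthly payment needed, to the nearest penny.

£1,062.54

Monthly rate r = 17%/12 = 1.41667% = 0.0141667.
Level-payment amortization: P = B₀·r / (1 − (1+r)^(−n)) = 11650.00·0.0141667 / (1 − 1.01417^(−12)).
Denominator 1 − (1+r)^(−12) = 0.155328164.
P = 165.042 / 0.155328164 ≈ 1062.54.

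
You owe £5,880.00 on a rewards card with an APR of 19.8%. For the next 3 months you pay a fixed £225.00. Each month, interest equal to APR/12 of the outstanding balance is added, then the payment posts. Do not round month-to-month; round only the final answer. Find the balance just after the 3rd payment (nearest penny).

Monthly rate r = 19.8%/12 = 1.65% = 0.0165.
Each month: B ← B·(1+r) − £225.00.
Month 1: interest £97.02; balance after payment £5,752.02.
Month 2: interest £94.91; balance after payment £5,621.93.
Month 3: interest £92.76; balance after payment £5,489.69.

£5,489.69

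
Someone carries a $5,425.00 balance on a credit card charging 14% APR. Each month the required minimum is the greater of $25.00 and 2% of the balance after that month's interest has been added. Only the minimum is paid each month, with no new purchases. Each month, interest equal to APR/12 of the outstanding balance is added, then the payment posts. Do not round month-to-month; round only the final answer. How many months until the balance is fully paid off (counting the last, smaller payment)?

Monthly rate r = 14%/12 = 1.16667% = 0.0116667.
While 2% of the post-interest balance exceeds $25.00, each month B ← (B·(1+r))·(1 − 0.02), i.e. B shrinks by the factor (1+r)·0.98 = 0.99143.
This holds for months 1–172. Entering month 173 the balance is $1,235.16; 2% of the post-interest balance is now below $25.00, so the flat $25.00 minimum applies from here.
From month 173 a fixed $25.00 at rate r clears $1,235.16 in 75 more payments. Total: 172 + 75 = 247 months.

247 months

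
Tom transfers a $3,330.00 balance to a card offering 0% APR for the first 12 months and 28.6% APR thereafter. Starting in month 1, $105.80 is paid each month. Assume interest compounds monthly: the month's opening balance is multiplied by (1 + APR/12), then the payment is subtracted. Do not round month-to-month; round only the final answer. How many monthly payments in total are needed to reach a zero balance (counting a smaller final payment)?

39 payments

Promo months 1–12 at r₀ = 0%/12 = 0; months 13+ at r₁ = 28.6%/12 = 0.0238333.
After month 12 (no interest yet): B = $3,330.00 − 12·$105.80 = $2,060.40.
Then at r₁ with $105.80/mo: n₂ = −ln(1 − r₁·B/P)/ln(1+r₁) ≈ 26.49 → 27 more payments.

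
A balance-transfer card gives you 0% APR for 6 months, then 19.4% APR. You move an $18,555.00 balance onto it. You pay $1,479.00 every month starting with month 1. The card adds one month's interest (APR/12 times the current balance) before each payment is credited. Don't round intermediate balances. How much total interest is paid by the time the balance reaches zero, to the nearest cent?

Promo months 1–6 at r₀ = 0%/12 = 0; months 7+ at r₁ = 19.4%/12 = 0.0161667.
After month 6 (no interest yet): B = $18,555.00 − 6·$1,479.00 = $9,681.00.
Then at r₁ with $1,479.00/mo: n₂ = −ln(1 − r₁·B/P)/ln(1+r₁) ≈ 6.97 → 7 more payments.
Total paid = 12·$1,479.00 + $1,441.29 = $19,189.29; interest = $19,189.29 − $18,555.00 = $634.29.

$634.29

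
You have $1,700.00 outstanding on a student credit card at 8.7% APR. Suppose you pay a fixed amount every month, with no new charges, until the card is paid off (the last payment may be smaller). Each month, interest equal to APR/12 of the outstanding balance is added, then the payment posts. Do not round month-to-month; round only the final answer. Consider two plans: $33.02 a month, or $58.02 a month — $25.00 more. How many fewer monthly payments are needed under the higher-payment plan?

Monthly rate r = 8.7%/12 = 0.725% = 0.00725.
At $33.02/mo: n = ⌈−ln(1 − rB₀/P)/ln(1+r)⌉ = 65 payments (last $22.40); total interest = total paid − $1,700.00 = $435.68.
At $58.02/mo: 34 payments (last $3.32); total interest $217.98.
Payments saved = 65 − 34 = 31.

31 fewer payments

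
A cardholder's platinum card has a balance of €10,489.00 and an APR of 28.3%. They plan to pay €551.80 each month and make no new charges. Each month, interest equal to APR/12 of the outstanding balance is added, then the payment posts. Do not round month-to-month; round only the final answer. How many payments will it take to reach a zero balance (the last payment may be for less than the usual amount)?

26 months

Monthly rate r = 28.3%/12 = 2.35833% = 0.0235833.
Recurrence: B ← B·(1+r) − €551.80.
Month 1: interest €247.37; balance after payment €10,184.57.
Month 2: interest €240.19; balance after payment €9,872.95.
Closed form: n = −ln(1 − rB₀/P)/ln(1+r) = −ln(0.55171)/ln(1.02358) ≈ 25.514, so the balance reaches zero during payment 26.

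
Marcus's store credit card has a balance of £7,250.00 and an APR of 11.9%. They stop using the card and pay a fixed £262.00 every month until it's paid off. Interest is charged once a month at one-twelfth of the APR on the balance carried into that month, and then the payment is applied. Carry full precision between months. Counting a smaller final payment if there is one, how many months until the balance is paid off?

Monthly rate r = 11.9%/12 = 0.991667% = 0.00991667.
Recurrence: B ← B·(1+r) − £262.00.
Month 1: interest £71.90; balance after payment £7,059.90.
Month 2: interest £70.01; balance after payment £6,867.91.
Closed form: n = −ln(1 − rB₀/P)/ln(1+r) = −ln(0.72559)/ln(1.00992) ≈ 32.507, so the balance reaches zero during payment 33.

33 payments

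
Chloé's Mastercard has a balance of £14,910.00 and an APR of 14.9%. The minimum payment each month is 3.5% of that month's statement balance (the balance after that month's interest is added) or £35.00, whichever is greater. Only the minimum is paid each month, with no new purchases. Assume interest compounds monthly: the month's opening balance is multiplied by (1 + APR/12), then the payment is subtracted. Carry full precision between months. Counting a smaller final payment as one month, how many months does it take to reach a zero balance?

Monthly rate r = 14.9%/12 = 1.24167% = 0.0124167.
While 3.5% of the post-interest balance exceeds £35.00, each month B ← (B·(1+r))·(1 − 0.035), i.e. B shrinks by the factor (1+r)·0.965 = 0.97698.
This holds for months 1–117. Entering month 118 the balance is £977.71; 3.5% of the post-interest balance is now below £35.00, so the flat £35.00 minimum applies from here.
From month 118 a fixed £35.00 at rate r clears £977.71 in 35 more payments. Total: 117 + 35 = 152 months.

152 months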